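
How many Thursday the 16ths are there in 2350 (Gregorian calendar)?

3

Check the 16th of each month of 2350: Jan 16: Mon, Feb 16: Thu, Mar 16: Thu, Apr 16: Sun, May 16: Tue, Jun 16: Fri, Jul 16: Sun, Aug 16: Wed, Sep 16: Sat, Oct 16: Mon, Nov 16: Thu, Dec 16: Sat.
Thursday occurs in February, March, November — 3 months.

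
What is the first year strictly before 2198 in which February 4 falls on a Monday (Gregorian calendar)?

From one year to the next, a fixed date's weekday advances by 1, or by 2 when a Feb 29 lies between the two dates.
2198: February 4 is Sunday.
2197: Saturday (−1)
2196: Thursday (−2)
2195: Wednesday (−1)
2194: Tuesday (−1)
2193: Monday (−1)
February 4 falls on a Monday in 2193.

2193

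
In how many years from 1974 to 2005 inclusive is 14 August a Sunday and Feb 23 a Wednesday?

4

Check each year's weekday for 14 August and Feb 23:
  1974: Wed/Sat  1975: Thu/Sun  1976: Sat/Mon  1977: Sun/Wed ✓  1978: Mon/Thu  1979: Tue/Fri  1980: Thu/Sat  1981: Fri/Mon  1982: Sat/Tue  1983: Sun/Wed ✓  1984: Tue/Thu  1985: Wed/Sat  1986: Thu/Sun  1987: Fri/Mon  …(4 more)…  1992: Fri/Sun  1993: Sat/Tue  1994: Sun/Wed ✓  1995: Mon/Thu  1996: Wed/Fri  1997: Thu/Sun  1998: Fri/Mon  1999: Sat/Tue  2000: Mon/Wed  2001: Tue/Fri  2002: Wed/Sat  2003: Thu/Sun  2004: Sat/Mon  2005: Sun/Wed ✓
Both conditions hold in: 1977, 1983, 1994, 2005 — 4.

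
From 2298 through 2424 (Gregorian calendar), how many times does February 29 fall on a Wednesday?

4

Leap years in 2298–2424: 31 of them.
Feb 29 weekday advances by 5 (mod 7) from one leap year to the next four years later (or differs when a century non-leap intervenes).
Leap-day weekdays: 2304:Mon 2308:Sat 2312:Thu 2316:Tue 2320:Sun 2324:Fri 2328:Wed✓ 2332:Mon 2336:Sat 2340:Thu 2344:Tue 2348:Sun 2352:Fri …(5 more)… 2376:Sun 2380:Fri 2384:Wed✓ 2388:Mon 2392:Sat 2396:Thu 2400:Tue 2404:Sun 2408:Fri 2412:Wed✓ 2416:Mon 2420:Sat 2424:Thu
Wednesday: 2328, 2356, 2384, 2412 → 4.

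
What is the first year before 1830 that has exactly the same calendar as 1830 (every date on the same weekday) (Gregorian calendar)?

Two years share a calendar iff Jan 1 falls on the same weekday and both are leap or both are common. 1830: Jan 1 is Friday, common year.
1829: Jan 1 Thursday, common
1828: Jan 1 Tuesday, leap
1827: Jan 1 Monday, common
1826: Jan 1 Sunday, common
1825: Jan 1 Saturday, common
1824: Jan 1 Thursday, leap
1823: Jan 1 Wednesday, common
1822: Jan 1 Tuesday, common
1821: Jan 1 Monday, common
1820: Jan 1 Saturday, leap
1819: Jan 1 Friday, common
1819 matches on both conditions.

1819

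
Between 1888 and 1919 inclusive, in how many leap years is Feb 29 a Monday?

Leap years in 1888–1919: 7 of them.
Feb 29 weekday advances by 5 (mod 7) from one leap year to the next four years later (or differs when a century non-leap intervenes).
Leap-day weekdays: 1888:Wed 1892:Mon✓ 1896:Sat 1904:Mon✓ 1908:Sat 1912:Thu 1916:Tue
Monday: 1892, 1904 → 2.

2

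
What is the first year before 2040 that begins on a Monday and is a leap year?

2024

Jan 1 advances by 2 weekdays after a leap year and by 1 after a common year.
2040: Jan 1 is Sunday (leap).
2039: Saturday
2038: Friday
2037: Thursday
2036: Tuesday (leap)
2035: Monday
2034: Sunday
2033: Saturday
2032: Thursday (leap)
2031: Wednesday
2030: Tuesday
2029: Monday
2028: Saturday (leap)
2027: Friday
2026: Thursday
2025: Wednesday
2024: Monday (leap)
2024 begins on a Monday and is a leap year.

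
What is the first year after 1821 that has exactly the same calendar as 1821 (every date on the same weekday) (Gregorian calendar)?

Two years share a calendar iff Jan 1 falls on the same weekday and both are leap or both are common. 1821: Jan 1 is Monday, common year.
1822: Jan 1 Tuesday, common
1823: Jan 1 Wednesday, common
1824: Jan 1 Thursday, leap
1825: Jan 1 Saturday, common
1826: Jan 1 Sunday, common
1827: Jan 1 Monday, common
1827 matches on both conditions.

1827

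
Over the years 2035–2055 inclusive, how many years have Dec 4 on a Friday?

4

Track Dec 4's weekday year by year (advancing +1, or +2 across a Feb 29):
  2035: Tue  2036: Thu (+2)  2037: Fri (+1) ✓  2038: Sat (+1)  2039: Sun (+1)
  2040: Tue (+2)  2041: Wed (+1)  2042: Thu (+1)  2043: Fri (+1) ✓  2044: Sun (+2)
  2045: Mon (+1)  2046: Tue (+1)  2047: Wed (+1)  2048: Fri (+2) ✓  2049: Sat (+1)
  2050: Sun (+1)  2051: Mon (+1)  2052: Wed (+2)  2053: Thu (+1)  2054: Fri (+1) ✓
  2055: Sat (+1)
Friday years: 2037, 2043, 2048, 2054 — 4 in total.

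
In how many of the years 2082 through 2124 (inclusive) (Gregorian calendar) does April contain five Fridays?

13

April has 30 days; it has five Fridays when Friday falls among the first (month-length − 28) days — i.e. when April 1 is one of Friday/Thursday.
April 1 by year: 2082:Wed 2083:Thu✓ 2084:Sat 2085:Sun 2086:Mon 2087:Tue 2088:Thu✓ 2089:Fri✓ 2090:Sat 2091:Sun 2092:Tue 2093:Wed 2094:Thu✓ 2095:Fri✓ 2096:Sun …(13 more)… 2110:Tue 2111:Wed 2112:Fri✓ 2113:Sat 2114:Sun 2115:Mon 2116:Wed 2117:Thu✓ 2118:Fri✓ 2119:Sat 2120:Mon 2121:Tue 2122:Wed 2123:Thu✓ 2124:Sat
Years with five Fridays: 2083, 2088, 2089, 2094, 2095, 2100, 2101, 2106, 2107, 2112, 2117, 2118, 2123 → 13.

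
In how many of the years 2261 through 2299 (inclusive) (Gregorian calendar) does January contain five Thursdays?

January has 31 days; it has five Thursdays when Thursday falls among the first (month-length − 28) days — i.e. when January 1 is one of Thursday/Wednesday/Tuesday.
January 1 by year: 2261:Tue✓ 2262:Wed✓ 2263:Thu✓ 2264:Fri 2265:Sun 2266:Mon 2267:Tue✓ 2268:Wed✓ 2269:Fri 2270:Sat 2271:Sun 2272:Mon 2273:Wed✓ 2274:Thu✓ 2275:Fri …(9 more)… 2285:Thu✓ 2286:Fri 2287:Sat 2288:Sun 2289:Tue✓ 2290:Wed✓ 2291:Thu✓ 2292:Fri 2293:Sun 2294:Mon 2295:Tue✓ 2296:Wed✓ 2297:Fri 2298:Sat 2299:Sun
Years with five Thursdays: 2261, 2262, 2263, 2267, 2268, 2273, 2274, 2278, 2279, 2280, 2284, 2285, 2289, 2290, 2291, 2295, 2296 → 17.

17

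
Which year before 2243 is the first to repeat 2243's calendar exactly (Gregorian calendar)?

Two years share a calendar iff Jan 1 falls on the same weekday and both are leap or both are common. 2243: Jan 1 is Sunday, common year.
2242: Jan 1 Saturday, common
2241: Jan 1 Friday, common
2240: Jan 1 Wednesday, leap
2239: Jan 1 Tuesday, common
2238: Jan 1 Monday, common
2237: Jan 1 Sunday, common
2237 matches on both conditions.

2237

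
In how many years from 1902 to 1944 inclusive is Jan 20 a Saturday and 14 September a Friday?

Check each year's weekday for Jan 20 and 14 September:
  1902: Mon/Sun  1903: Tue/Mon  1904: Wed/Wed  1905: Fri/Thu  1906: Sat/Fri ✓  1907: Sun/Sat  1908: Mon/Mon  1909: Wed/Tue  1910: Thu/Wed  1911: Fri/Thu  1912: Sat/Sat  1913: Mon/Sun  1914: Tue/Mon  1915: Wed/Tue  …(15 more)…  1931: Tue/Mon  1932: Wed/Wed  1933: Fri/Thu  1934: Sat/Fri ✓  1935: Sun/Sat  1936: Mon/Mon  1937: Wed/Tue  1938: Thu/Wed  1939: Fri/Thu  1940: Sat/Sat  1941: Mon/Sun  1942: Tue/Mon  1943: Wed/Tue  1944: Thu/Thu
Both conditions hold in: 1906, 1917, 1923, 1934 — 4.

4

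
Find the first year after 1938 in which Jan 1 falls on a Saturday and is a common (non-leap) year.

1949

Jan 1 advances by 2 weekdays after a leap year and by 1 after a common year.
1938: Jan 1 is Saturday.
1939: Sunday
1940: Monday (leap)
1941: Wednesday
1942: Thursday
1943: Friday
1944: Saturday (leap)
1945: Monday
1946: Tuesday
1947: Wednesday
1948: Thursday (leap)
1949: Saturday
1949 begins on a Saturday and is a common year.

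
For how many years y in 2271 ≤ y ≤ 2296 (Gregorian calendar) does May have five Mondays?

10

May has 31 days; it has five Mondays when Monday falls among the first (month-length − 28) days — i.e. when May 1 is one of Monday/Sunday/Saturday.
May 1 by year: 2271:Mon✓ 2272:Wed 2273:Thu 2274:Fri 2275:Sat✓ 2276:Mon✓ 2277:Tue 2278:Wed 2279:Thu 2280:Sat✓ 2281:Sun✓ 2282:Mon✓ 2283:Tue 2284:Thu 2285:Fri 2286:Sat✓ 2287:Sun✓ 2288:Tue 2289:Wed 2290:Thu 2291:Fri 2292:Sun✓ 2293:Mon✓ 2294:Tue 2295:Wed 2296:Fri
Years with five Mondays: 2271, 2275, 2276, 2280, 2281, 2282, 2286, 2287, 2292, 2293 → 10.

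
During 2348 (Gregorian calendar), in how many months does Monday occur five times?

A month of length L has five Mondays iff its first Monday is on day ≤ L−28 (so day 1–3 in a 31-day month, 1–2 in a 30-day month, day 1 in a leap February).
Checking each month of 2348: Jan starts Thu (31d); Feb starts Sun (29d); Mar starts Mon (31d) ✓; Apr starts Thu (30d); May starts Sat (31d) ✓; Jun starts Tue (30d); Jul starts Thu (31d); Aug starts Sun (31d) ✓; Sep starts Wed (30d); Oct starts Fri (31d); Nov starts Mon (30d) ✓; Dec starts Wed (31d).
Five-Monday months: March, May, August, November → 4.

4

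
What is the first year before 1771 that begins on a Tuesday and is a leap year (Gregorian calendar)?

Jan 1 advances by 2 weekdays after a leap year and by 1 after a common year.
1771: Jan 1 is Tuesday.
1770: Monday
1769: Sunday
1768: Friday (leap)
1767: Thursday
1766: Wednesday
1765: Tuesday
1764: Sunday (leap)
1763: Saturday
1762: Friday
1761: Thursday
1760: Tuesday (leap)
1760 begins on a Tuesday and is a leap year.

1760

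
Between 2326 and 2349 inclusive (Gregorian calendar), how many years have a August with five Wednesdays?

10

August has 31 days; it has five Wednesdays when Wednesday falls among the first (month-length − 28) days — i.e. when August 1 is one of Wednesday/Tuesday/Monday.
August 1 by year: 2326:Sun 2327:Mon✓ 2328:Wed✓ 2329:Thu 2330:Fri 2331:Sat 2332:Mon✓ 2333:Tue✓ 2334:Wed✓ 2335:Thu 2336:Sat 2337:Sun 2338:Mon✓ 2339:Tue✓ 2340:Thu 2341:Fri 2342:Sat 2343:Sun 2344:Tue✓ 2345:Wed✓ 2346:Thu 2347:Fri 2348:Sun 2349:Mon✓
Years with five Wednesdays: 2327, 2328, 2332, 2333, 2334, 2338, 2339, 2344, 2345, 2349 → 10.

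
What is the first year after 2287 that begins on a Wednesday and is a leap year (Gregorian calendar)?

Jan 1 advances by 2 weekdays after a leap year and by 1 after a common year.
2287: Jan 1 is Saturday.
2288: Sunday (leap)
2289: Tuesday
2290: Wednesday
2291: Thursday
2292: Friday (leap)
2293: Sunday
2294: Monday
2295: Tuesday
2296: Wednesday (leap)
2296 begins on a Wednesday and is a leap year.

2296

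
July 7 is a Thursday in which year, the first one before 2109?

2107

From one year to the next, a fixed date's weekday advances by 1, or by 2 when a Feb 29 lies between the two dates.
2109: July 7 is Sunday.
2108: Saturday (−1)
2107: Thursday (−2)
July 7 falls on a Thursday in 2107.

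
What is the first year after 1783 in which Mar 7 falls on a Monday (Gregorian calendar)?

From one year to the next, a fixed date's weekday advances by 1, or by 2 when a Feb 29 lies between the two dates.
1783: March 7 is Friday.
1784: Sunday (+2)
1785: Monday (+1)
Mar 7 falls on a Monday in 1785.

1785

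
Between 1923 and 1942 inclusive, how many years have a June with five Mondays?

June has 30 days; it has five Mondays when Monday falls among the first (month-length − 28) days — i.e. when June 1 is one of Monday/Sunday.
June 1 by year: 1923:Fri 1924:Sun✓ 1925:Mon✓ 1926:Tue 1927:Wed 1928:Fri 1929:Sat 1930:Sun✓ 1931:Mon✓ 1932:Wed 1933:Thu 1934:Fri 1935:Sat 1936:Mon✓ 1937:Tue 1938:Wed 1939:Thu 1940:Sat 1941:Sun✓ 1942:Mon✓
Years with five Mondays: 1924, 1925, 1930, 1931, 1936, 1941, 1942 → 7.

7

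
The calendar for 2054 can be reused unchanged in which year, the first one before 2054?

Two years share a calendar iff Jan 1 falls on the same weekday and both are leap or both are common. 2054: Jan 1 is Thursday, common year.
2053: Jan 1 Wednesday, common
2052: Jan 1 Monday, leap
2051: Jan 1 Sunday, common
2050: Jan 1 Saturday, common
2049: Jan 1 Friday, common
2048: Jan 1 Wednesday, leap
2047: Jan 1 Tuesday, common
2046: Jan 1 Monday, common
2045: Jan 1 Sunday, common
2044: Jan 1 Friday, leap
2043: Jan 1 Thursday, common
2043 matches on both conditions.

2043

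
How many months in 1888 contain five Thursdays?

4

A month of length L has five Thursdays iff its first Thursday is on day ≤ L−28 (so day 1–3 in a 31-day month, 1–2 in a 30-day month, day 1 in a leap February).
Checking each month of 1888: Jan starts Sun (31d); Feb starts Wed (29d); Mar starts Thu (31d) ✓; Apr starts Sun (30d); May starts Tue (31d) ✓; Jun starts Fri (30d); Jul starts Sun (31d); Aug starts Wed (31d) ✓; Sep starts Sat (30d); Oct starts Mon (31d); Nov starts Thu (30d) ✓; Dec starts Sat (31d).
Five-Thursday months: March, May, August, November → 4.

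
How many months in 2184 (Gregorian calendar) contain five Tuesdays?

4

A month of length L has five Tuesdays iff its first Tuesday is on day ≤ L−28 (so day 1–3 in a 31-day month, 1–2 in a 30-day month, day 1 in a leap February).
Checking each month of 2184: Jan starts Thu (31d); Feb starts Sun (29d); Mar starts Mon (31d) ✓; Apr starts Thu (30d); May starts Sat (31d); Jun starts Tue (30d) ✓; Jul starts Thu (31d); Aug starts Sun (31d) ✓; Sep starts Wed (30d); Oct starts Fri (31d); Nov starts Mon (30d) ✓; Dec starts Wed (31d).
Five-Tuesday months: March, June, August, November → 4.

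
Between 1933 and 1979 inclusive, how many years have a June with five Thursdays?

14

June has 30 days; it has five Thursdays when Thursday falls among the first (month-length − 28) days — i.e. when June 1 is one of Thursday/Wednesday.
June 1 by year: 1933:Thu✓ 1934:Fri 1935:Sat 1936:Mon 1937:Tue 1938:Wed✓ 1939:Thu✓ 1940:Sat 1941:Sun 1942:Mon 1943:Tue 1944:Thu✓ 1945:Fri 1946:Sat 1947:Sun …(17 more)… 1965:Tue 1966:Wed✓ 1967:Thu✓ 1968:Sat 1969:Sun 1970:Mon 1971:Tue 1972:Thu✓ 1973:Fri 1974:Sat 1975:Sun 1976:Tue 1977:Wed✓ 1978:Thu✓ 1979:Fri
Years with five Thursdays: 1933, 1938, 1939, 1944, 1949, 1950, 1955, 1960, 1961, 1966, 1967, 1972, 1977, 1978 → 14.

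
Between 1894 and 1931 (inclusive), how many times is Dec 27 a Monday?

5

Track Dec 27's weekday year by year (advancing +1, or +2 across a Feb 29):
  1894: Thu  1895: Fri (+1)  1896: Sun (+2)  1897: Mon (+1) ✓  1898: Tue (+1)
  1899: Wed (+1)  1900: Thu (+1)  1901: Fri (+1)  1902: Sat (+1)  1903: Sun (+1)
  1904: Tue (+2)  1905: Wed (+1)  1906: Thu (+1)  1907: Fri (+1)  … (10 more years) …
  1918: Fri (+1)  1919: Sat (+1)  1920: Mon (+2) ✓  1921: Tue (+1)  1922: Wed (+1)
  1923: Thu (+1)  1924: Sat (+2)  1925: Sun (+1)  1926: Mon (+1) ✓  1927: Tue (+1)
  1928: Thu (+2)  1929: Fri (+1)  1930: Sat (+1)  1931: Sun (+1)
Monday years: 1897, 1909, 1915, 1920, 1926 — 5 in total.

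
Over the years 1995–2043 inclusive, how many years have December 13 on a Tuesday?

6

Track December 13's weekday year by year (advancing +1, or +2 across a Feb 29):
  1995: Wed  1996: Fri (+2)  1997: Sat (+1)  1998: Sun (+1)  1999: Mon (+1)
  2000: Wed (+2)  2001: Thu (+1)  2002: Fri (+1)  2003: Sat (+1)  2004: Mon (+2)
  2005: Tue (+1) ✓  2006: Wed (+1)  2007: Thu (+1)  2008: Sat (+2)  … (21 more years) …
  2030: Fri (+1)  2031: Sat (+1)  2032: Mon (+2)  2033: Tue (+1) ✓  2034: Wed (+1)
  2035: Thu (+1)  2036: Sat (+2)  2037: Sun (+1)  2038: Mon (+1)  2039: Tue (+1) ✓
  2040: Thu (+2)  2041: Fri (+1)  2042: Sat (+1)  2043: Sun (+1)
Tuesday years: 2005, 2011, 2016, 2022, 2033, 2039 — 6 in total.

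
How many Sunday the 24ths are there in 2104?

2

Check the 24th of each month of 2104: Jan 24: Thu, Feb 24: Sun, Mar 24: Mon, Apr 24: Thu, May 24: Sat, Jun 24: Tue, Jul 24: Thu, Aug 24: Sun, Sep 24: Wed, Oct 24: Fri, Nov 24: Mon, Dec 24: Wed.
Sunday occurs in February, August — 2 months.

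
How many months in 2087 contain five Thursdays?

4

A month of length L has five Thursdays iff its first Thursday is on day ≤ L−28 (so day 1–3 in a 31-day month, 1–2 in a 30-day month, day 1 in a leap February).
Checking each month of 2087: Jan starts Wed (31d) ✓; Feb starts Sat (28d); Mar starts Sat (31d); Apr starts Tue (30d); May starts Thu (31d) ✓; Jun starts Sun (30d); Jul starts Tue (31d) ✓; Aug starts Fri (31d); Sep starts Mon (30d); Oct starts Wed (31d) ✓; Nov starts Sat (30d); Dec starts Mon (31d).
Five-Thursday months: January, May, July, October → 4.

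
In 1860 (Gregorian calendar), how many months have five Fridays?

4

A month of length L has five Fridays iff its first Friday is on day ≤ L−28 (so day 1–3 in a 31-day month, 1–2 in a 30-day month, day 1 in a leap February).
Checking each month of 1860: Jan starts Sun (31d); Feb starts Wed (29d); Mar starts Thu (31d) ✓; Apr starts Sun (30d); May starts Tue (31d); Jun starts Fri (30d) ✓; Jul starts Sun (31d); Aug starts Wed (31d) ✓; Sep starts Sat (30d); Oct starts Mon (31d); Nov starts Thu (30d) ✓; Dec starts Sat (31d).
Five-Friday months: March, June, August, November → 4.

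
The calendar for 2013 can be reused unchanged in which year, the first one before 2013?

2002

Two years share a calendar iff Jan 1 falls on the same weekday and both are leap or both are common. 2013: Jan 1 is Tuesday, common year.
2012: Jan 1 Sunday, leap
2011: Jan 1 Saturday, common
2010: Jan 1 Friday, common
2009: Jan 1 Thursday, common
2008: Jan 1 Tuesday, leap
2007: Jan 1 Monday, common
2006: Jan 1 Sunday, common
2005: Jan 1 Saturday, common
2004: Jan 1 Thursday, leap
2003: Jan 1 Wednesday, common
2002: Jan 1 Tuesday, common
2002 matches on both conditions.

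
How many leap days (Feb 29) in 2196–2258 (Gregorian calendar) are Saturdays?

Leap years in 2196–2258: 15 of them.
Feb 29 weekday advances by 5 (mod 7) from one leap year to the next four years later (or differs when a century non-leap intervenes).
Leap-day weekdays: 2196:Mon 2204:Wed 2208:Mon 2212:Sat✓ 2216:Thu 2220:Tue 2224:Sun 2228:Fri 2232:Wed 2236:Mon 2240:Sat✓ 2244:Thu 2248:Tue 2252:Sun 2256:Fri
Saturday: 2212, 2240 → 2.

2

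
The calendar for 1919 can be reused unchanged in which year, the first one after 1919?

Two years share a calendar iff Jan 1 falls on the same weekday and both are leap or both are common. 1919: Jan 1 is Wednesday, common year.
1920: Jan 1 Thursday, leap
1921: Jan 1 Saturday, common
1922: Jan 1 Sunday, common
1923: Jan 1 Monday, common
1924: Jan 1 Tuesday, leap
1925: Jan 1 Thursday, common
1926: Jan 1 Friday, common
1927: Jan 1 Saturday, common
1928: Jan 1 Sunday, leap
1929: Jan 1 Tuesday, common
1930: Jan 1 Wednesday, common
1930 matches on both conditions.

1930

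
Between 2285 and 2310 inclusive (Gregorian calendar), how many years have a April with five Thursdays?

8

April has 30 days; it has five Thursdays when Thursday falls among the first (month-length − 28) days — i.e. when April 1 is one of Thursday/Wednesday.
April 1 by year: 2285:Wed✓ 2286:Thu✓ 2287:Fri 2288:Sun 2289:Mon 2290:Tue 2291:Wed✓ 2292:Fri 2293:Sat 2294:Sun 2295:Mon 2296:Wed✓ 2297:Thu✓ 2298:Fri 2299:Sat 2300:Sun 2301:Mon 2302:Tue 2303:Wed✓ 2304:Fri 2305:Sat 2306:Sun 2307:Mon 2308:Wed✓ 2309:Thu✓ 2310:Fri
Years with five Thursdays: 2285, 2286, 2291, 2296, 2297, 2303, 2308, 2309 → 8.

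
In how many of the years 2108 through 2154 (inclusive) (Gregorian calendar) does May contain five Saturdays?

May has 31 days; it has five Saturdays when Saturday falls among the first (month-length − 28) days — i.e. when May 1 is one of Saturday/Friday/Thursday.
May 1 by year: 2108:Tue 2109:Wed 2110:Thu✓ 2111:Fri✓ 2112:Sun 2113:Mon 2114:Tue 2115:Wed 2116:Fri✓ 2117:Sat✓ 2118:Sun 2119:Mon 2120:Wed 2121:Thu✓ 2122:Fri✓ …(17 more)… 2140:Sun 2141:Mon 2142:Tue 2143:Wed 2144:Fri✓ 2145:Sat✓ 2146:Sun 2147:Mon 2148:Wed 2149:Thu✓ 2150:Fri✓ 2151:Sat✓ 2152:Mon 2153:Tue 2154:Wed
Years with five Saturdays: 2110, 2111, 2116, 2117, 2121, 2122, 2123, 2127, 2128, 2132, 2133, 2134, 2138, 2139, 2144, 2145, 2149, 2150, 2151 → 19.

19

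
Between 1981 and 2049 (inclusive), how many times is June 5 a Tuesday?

10

Track June 5's weekday year by year (advancing +1, or +2 across a Feb 29):
  1981: Fri  1982: Sat (+1)  1983: Sun (+1)  1984: Tue (+2) ✓  1985: Wed (+1)
  1986: Thu (+1)  1987: Fri (+1)  1988: Sun (+2)  1989: Mon (+1)  1990: Tue (+1) ✓
  1991: Wed (+1)  1992: Fri (+2)  1993: Sat (+1)  1994: Sun (+1)  … (41 more years) …
  2036: Thu (+2)  2037: Fri (+1)  2038: Sat (+1)  2039: Sun (+1)  2040: Tue (+2) ✓
  2041: Wed (+1)  2042: Thu (+1)  2043: Fri (+1)  2044: Sun (+2)  2045: Mon (+1)
  2046: Tue (+1) ✓  2047: Wed (+1)  2048: Fri (+2)  2049: Sat (+1)
Tuesday years: 1984, 1990, 2001, 2007, 2012, 2018, 2029, 2035, 2040, 2046 — 10 in total.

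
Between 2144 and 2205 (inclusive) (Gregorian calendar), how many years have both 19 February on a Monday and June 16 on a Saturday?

Check each year's weekday for 19 February and June 16:
  2144: Wed/Tue  2145: Fri/Wed  2146: Sat/Thu  2147: Sun/Fri  2148: Mon/Sun  2149: Wed/Mon  2150: Thu/Tue  2151: Fri/Wed  2152: Sat/Fri  2153: Mon/Sat ✓  2154: Tue/Sun  2155: Wed/Mon  2156: Thu/Wed  2157: Sat/Thu  …(34 more)…  2192: Sun/Sat  2193: Tue/Sun  2194: Wed/Mon  2195: Thu/Tue  2196: Fri/Thu  2197: Sun/Fri  2198: Mon/Sat ✓  2199: Tue/Sun  2200: Wed/Mon  2201: Thu/Tue  2202: Fri/Wed  2203: Sat/Thu  2204: Sun/Sat  2205: Tue/Sun
Both conditions hold in: 2153, 2159, 2170, 2181, 2187, 2198 — 6.

6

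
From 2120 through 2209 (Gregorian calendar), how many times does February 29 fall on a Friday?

Leap years in 2120–2209: 22 of them.
Feb 29 weekday advances by 5 (mod 7) from one leap year to the next four years later (or differs when a century non-leap intervenes).
Leap-day weekdays: 2120:Thu 2124:Tue 2128:Sun 2132:Fri✓ 2136:Wed 2140:Mon 2144:Sat 2148:Thu 2152:Tue 2156:Sun 2160:Fri✓ 2164:Wed 2168:Mon 2172:Sat 2176:Thu 2180:Tue 2184:Sun 2188:Fri✓ 2192:Wed 2196:Mon 2204:Wed 2208:Mon
Friday: 2132, 2160, 2188 → 3.

3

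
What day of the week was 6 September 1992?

Sunday

January 1, 1992 is a Wednesday.
September 6 is day 250 of the year, i.e. 249 days after Jan 1.
249 mod 7 = 4, so advance 4 weekdays from Wednesday: Sunday.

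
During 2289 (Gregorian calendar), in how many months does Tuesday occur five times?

5

A month of length L has five Tuesdays iff its first Tuesday is on day ≤ L−28 (so day 1–3 in a 31-day month, 1–2 in a 30-day month, day 1 in a leap February).
Checking each month of 2289: Jan starts Tue (31d) ✓; Feb starts Fri (28d); Mar starts Fri (31d); Apr starts Mon (30d) ✓; May starts Wed (31d); Jun starts Sat (30d); Jul starts Mon (31d) ✓; Aug starts Thu (31d); Sep starts Sun (30d); Oct starts Tue (31d) ✓; Nov starts Fri (30d); Dec starts Sun (31d) ✓.
Five-Tuesday months: January, April, July, October, December → 5.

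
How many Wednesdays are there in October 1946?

5

October 1946 has 31 days and begins on Tuesday.
The first Wednesday is October 2.
Wednesdays fall on 2, 9, 16, 23, 30 — that's 5.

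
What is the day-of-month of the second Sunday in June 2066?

June 1, 2066 is a Tuesday, so the first Sunday is the 6th.
The second Sunday is 6 + 7 = 13.

13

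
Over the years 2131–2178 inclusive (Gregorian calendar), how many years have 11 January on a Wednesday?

7

Track 11 January's weekday year by year (advancing +1, or +2 across a Feb 29):
  2131: Thu  2132: Fri (+1)  2133: Sun (+2)  2134: Mon (+1)  2135: Tue (+1)
  2136: Wed (+1) ✓  2137: Fri (+2)  2138: Sat (+1)  2139: Sun (+1)  2140: Mon (+1)
  2141: Wed (+2) ✓  2142: Thu (+1)  2143: Fri (+1)  2144: Sat (+1)  … (20 more years) …
  2165: Fri (+2)  2166: Sat (+1)  2167: Sun (+1)  2168: Mon (+1)  2169: Wed (+2) ✓
  2170: Thu (+1)  2171: Fri (+1)  2172: Sat (+1)  2173: Mon (+2)  2174: Tue (+1)
  2175: Wed (+1) ✓  2176: Thu (+1)  2177: Sat (+2)  2178: Sun (+1)
Wednesday years: 2136, 2141, 2147, 2158, 2164, 2169, 2175 — 7 in total.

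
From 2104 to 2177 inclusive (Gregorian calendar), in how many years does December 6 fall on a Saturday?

Track December 6's weekday year by year (advancing +1, or +2 across a Feb 29):
  2104: Sat ✓  2105: Sun (+1)  2106: Mon (+1)  2107: Tue (+1)  2108: Thu (+2)
  2109: Fri (+1)  2110: Sat (+1) ✓  2111: Sun (+1)  2112: Tue (+2)  2113: Wed (+1)
  2114: Thu (+1)  2115: Fri (+1)  2116: Sun (+2)  2117: Mon (+1)  … (46 more years) …
  2164: Thu (+2)  2165: Fri (+1)  2166: Sat (+1) ✓  2167: Sun (+1)  2168: Tue (+2)
  2169: Wed (+1)  2170: Thu (+1)  2171: Fri (+1)  2172: Sun (+2)  2173: Mon (+1)
  2174: Tue (+1)  2175: Wed (+1)  2176: Fri (+2)  2177: Sat (+1) ✓
Saturday years: 2104, 2110, 2121, 2127, 2132, 2138, 2149, 2155, 2160, 2166, 2177 — 11 in total.

11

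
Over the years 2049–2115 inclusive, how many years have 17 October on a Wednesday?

Track 17 October's weekday year by year (advancing +1, or +2 across a Feb 29):
  2049: Sun  2050: Mon (+1)  2051: Tue (+1)  2052: Thu (+2)  2053: Fri (+1)
  2054: Sat (+1)  2055: Sun (+1)  2056: Tue (+2)  2057: Wed (+1) ✓  2058: Thu (+1)
  2059: Fri (+1)  2060: Sun (+2)  2061: Mon (+1)  2062: Tue (+1)  … (39 more years) …
  2102: Tue (+1)  2103: Wed (+1) ✓  2104: Fri (+2)  2105: Sat (+1)  2106: Sun (+1)
  2107: Mon (+1)  2108: Wed (+2) ✓  2109: Thu (+1)  2110: Fri (+1)  2111: Sat (+1)
  2112: Mon (+2)  2113: Tue (+1)  2114: Wed (+1) ✓  2115: Thu (+1)
Wednesday years: 2057, 2063, 2068, 2074, 2085, 2091, 2096, 2103, 2108, 2114 — 10 in total.

10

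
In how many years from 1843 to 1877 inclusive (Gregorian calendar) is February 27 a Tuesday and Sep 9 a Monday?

2

Check each year's weekday for February 27 and Sep 9:
  1843: Mon/Sat  1844: Tue/Mon ✓  1845: Thu/Tue  1846: Fri/Wed  1847: Sat/Thu  1848: Sun/Sat  1849: Tue/Sun  1850: Wed/Mon  1851: Thu/Tue  1852: Fri/Thu  1853: Sun/Fri  1854: Mon/Sat  1855: Tue/Sun  1856: Wed/Tue  …(7 more)…  1864: Sat/Fri  1865: Mon/Sat  1866: Tue/Sun  1867: Wed/Mon  1868: Thu/Wed  1869: Sat/Thu  1870: Sun/Fri  1871: Mon/Sat  1872: Tue/Mon ✓  1873: Thu/Tue  1874: Fri/Wed  1875: Sat/Thu  1876: Sun/Sat  1877: Tue/Sun
Both conditions hold in: 1844, 1872 — 2.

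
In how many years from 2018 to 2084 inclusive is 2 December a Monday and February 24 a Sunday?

7

Check each year's weekday for 2 December and February 24:
  2018: Sun/Sat  2019: Mon/Sun ✓  2020: Wed/Mon  2021: Thu/Wed  2022: Fri/Thu  2023: Sat/Fri  2024: Mon/Sat  2025: Tue/Mon  2026: Wed/Tue  2027: Thu/Wed  2028: Sat/Thu  2029: Sun/Sat  2030: Mon/Sun ✓  2031: Tue/Mon  …(39 more)…  2071: Wed/Tue  2072: Fri/Wed  2073: Sat/Fri  2074: Sun/Sat  2075: Mon/Sun ✓  2076: Wed/Mon  2077: Thu/Wed  2078: Fri/Thu  2079: Sat/Fri  2080: Mon/Sat  2081: Tue/Mon  2082: Wed/Tue  2083: Thu/Wed  2084: Sat/Thu
Both conditions hold in: 2019, 2030, 2041, 2047, 2058, 2069, 2075 — 7.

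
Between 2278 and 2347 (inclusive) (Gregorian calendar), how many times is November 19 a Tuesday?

11

Track November 19's weekday year by year (advancing +1, or +2 across a Feb 29):
  2278: Tue ✓  2279: Wed (+1)  2280: Fri (+2)  2281: Sat (+1)  2282: Sun (+1)
  2283: Mon (+1)  2284: Wed (+2)  2285: Thu (+1)  2286: Fri (+1)  2287: Sat (+1)
  2288: Mon (+2)  2289: Tue (+1) ✓  2290: Wed (+1)  2291: Thu (+1)  … (42 more years) …
  2334: Mon (+1)  2335: Tue (+1) ✓  2336: Thu (+2)  2337: Fri (+1)  2338: Sat (+1)
  2339: Sun (+1)  2340: Tue (+2) ✓  2341: Wed (+1)  2342: Thu (+1)  2343: Fri (+1)
  2344: Sun (+2)  2345: Mon (+1)  2346: Tue (+1) ✓  2347: Wed (+1)
Tuesday years: 2278, 2289, 2295, 2301, 2307, 2312, 2318, 2329, 2335, 2340, 2346 — 11 in total.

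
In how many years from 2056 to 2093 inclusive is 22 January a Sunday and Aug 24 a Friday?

1

Check each year's weekday for 22 January and Aug 24:
  2056: Sat/Thu  2057: Mon/Fri  2058: Tue/Sat  2059: Wed/Sun  2060: Thu/Tue  2061: Sat/Wed  2062: Sun/Thu  2063: Mon/Fri  2064: Tue/Sun  2065: Thu/Mon  2066: Fri/Tue  2067: Sat/Wed  2068: Sun/Fri ✓  2069: Tue/Sat  …(10 more)…  2080: Mon/Sat  2081: Wed/Sun  2082: Thu/Mon  2083: Fri/Tue  2084: Sat/Thu  2085: Mon/Fri  2086: Tue/Sat  2087: Wed/Sun  2088: Thu/Tue  2089: Sat/Wed  2090: Sun/Thu  2091: Mon/Fri  2092: Tue/Sun  2093: Thu/Mon
Both conditions hold in: 2068 — 1.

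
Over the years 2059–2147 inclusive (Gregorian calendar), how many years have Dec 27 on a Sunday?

13

Track Dec 27's weekday year by year (advancing +1, or +2 across a Feb 29):
  2059: Sat  2060: Mon (+2)  2061: Tue (+1)  2062: Wed (+1)  2063: Thu (+1)
  2064: Sat (+2)  2065: Sun (+1) ✓  2066: Mon (+1)  2067: Tue (+1)  2068: Thu (+2)
  2069: Fri (+1)  2070: Sat (+1)  2071: Sun (+1) ✓  2072: Tue (+2)  … (61 more years) …
  2134: Mon (+1)  2135: Tue (+1)  2136: Thu (+2)  2137: Fri (+1)  2138: Sat (+1)
  2139: Sun (+1) ✓  2140: Tue (+2)  2141: Wed (+1)  2142: Thu (+1)  2143: Fri (+1)
  2144: Sun (+2) ✓  2145: Mon (+1)  2146: Tue (+1)  2147: Wed (+1)
Sunday years: 2065, 2071, 2076, 2082, 2093, 2099, 2105, 2111, 2116, 2122, 2133, 2139, 2144 — 13 in total.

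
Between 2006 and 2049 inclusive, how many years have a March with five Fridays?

19

March has 31 days; it has five Fridays when Friday falls among the first (month-length − 28) days — i.e. when March 1 is one of Friday/Thursday/Wednesday.
March 1 by year: 2006:Wed✓ 2007:Thu✓ 2008:Sat 2009:Sun 2010:Mon 2011:Tue 2012:Thu✓ 2013:Fri✓ 2014:Sat 2015:Sun 2016:Tue 2017:Wed✓ 2018:Thu✓ 2019:Fri✓ 2020:Sun …(14 more)… 2035:Thu✓ 2036:Sat 2037:Sun 2038:Mon 2039:Tue 2040:Thu✓ 2041:Fri✓ 2042:Sat 2043:Sun 2044:Tue 2045:Wed✓ 2046:Thu✓ 2047:Fri✓ 2048:Sun 2049:Mon
Years with five Fridays: 2006, 2007, 2012, 2013, 2017, 2018, 2019, 2023, 2024, 2028, 2029, 2030, 2034, 2035, 2040, 2041, 2045, 2046, 2047 → 19.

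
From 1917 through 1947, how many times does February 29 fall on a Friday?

Leap years in 1917–1947: 7 of them.
Feb 29 weekday advances by 5 (mod 7) from one leap year to the next four years later (or differs when a century non-leap intervenes).
Leap-day weekdays: 1920:Sun 1924:Fri✓ 1928:Wed 1932:Mon 1936:Sat 1940:Thu 1944:Tue
Friday: 1924 → 1.

1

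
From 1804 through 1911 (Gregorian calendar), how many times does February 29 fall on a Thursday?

Leap years in 1804–1911: 26 of them.
Feb 29 weekday advances by 5 (mod 7) from one leap year to the next four years later (or differs when a century non-leap intervenes).
Leap-day weekdays: 1804:Wed 1808:Mon 1812:Sat 1816:Thu✓ 1820:Tue 1824:Sun 1828:Fri 1832:Wed 1836:Mon 1840:Sat 1844:Thu✓ 1848:Tue 1852:Sun 1856:Fri 1860:Wed 1864:Mon 1868:Sat 1872:Thu✓ 1876:Tue 1880:Sun 1884:Fri 1888:Wed 1892:Mon 1896:Sat 1904:Mon 1908:Sat
Thursday: 1816, 1844, 1872 → 3.

3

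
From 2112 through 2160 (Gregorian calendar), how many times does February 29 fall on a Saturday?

2

Leap years in 2112–2160: 13 of them.
Feb 29 weekday advances by 5 (mod 7) from one leap year to the next four years later (or differs when a century non-leap intervenes).
Leap-day weekdays: 2112:Mon 2116:Sat✓ 2120:Thu 2124:Tue 2128:Sun 2132:Fri 2136:Wed 2140:Mon 2144:Sat✓ 2148:Thu 2152:Tue 2156:Sun 2160:Fri
Saturday: 2116, 2144 → 2.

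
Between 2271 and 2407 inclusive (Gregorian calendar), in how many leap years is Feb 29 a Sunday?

Leap years in 2271–2407: 33 of them.
Feb 29 weekday advances by 5 (mod 7) from one leap year to the next four years later (or differs when a century non-leap intervenes).
Leap-day weekdays: 2272:Thu 2276:Tue 2280:Sun✓ 2284:Fri 2288:Wed 2292:Mon 2296:Sat 2304:Mon 2308:Sat 2312:Thu 2316:Tue 2320:Sun✓ 2324:Fri …(7 more)… 2356:Wed 2360:Mon 2364:Sat 2368:Thu 2372:Tue 2376:Sun✓ 2380:Fri 2384:Wed 2388:Mon 2392:Sat 2396:Thu 2400:Tue 2404:Sun✓
Sunday: 2280, 2320, 2348, 2376, 2404 → 5.

5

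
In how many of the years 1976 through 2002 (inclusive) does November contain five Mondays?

November has 30 days; it has five Mondays when Monday falls among the first (month-length − 28) days — i.e. when November 1 is one of Monday/Sunday.
November 1 by year: 1976:Mon✓ 1977:Tue 1978:Wed 1979:Thu 1980:Sat 1981:Sun✓ 1982:Mon✓ 1983:Tue 1984:Thu 1985:Fri 1986:Sat 1987:Sun✓ 1988:Tue 1989:Wed 1990:Thu 1991:Fri 1992:Sun✓ 1993:Mon✓ 1994:Tue 1995:Wed 1996:Fri 1997:Sat 1998:Sun✓ 1999:Mon✓ 2000:Wed 2001:Thu 2002:Fri
Years with five Mondays: 1976, 1981, 1982, 1987, 1992, 1993, 1998, 1999 → 8.

8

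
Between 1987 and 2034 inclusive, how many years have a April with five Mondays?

April has 30 days; it has five Mondays when Monday falls among the first (month-length − 28) days — i.e. when April 1 is one of Monday/Sunday.
April 1 by year: 1987:Wed 1988:Fri 1989:Sat 1990:Sun✓ 1991:Mon✓ 1992:Wed 1993:Thu 1994:Fri 1995:Sat 1996:Mon✓ 1997:Tue 1998:Wed 1999:Thu 2000:Sat 2001:Sun✓ …(18 more)… 2020:Wed 2021:Thu 2022:Fri 2023:Sat 2024:Mon✓ 2025:Tue 2026:Wed 2027:Thu 2028:Sat 2029:Sun✓ 2030:Mon✓ 2031:Tue 2032:Thu 2033:Fri 2034:Sat
Years with five Mondays: 1990, 1991, 1996, 2001, 2002, 2007, 2012, 2013, 2018, 2019, 2024, 2029, 2030 → 13.

13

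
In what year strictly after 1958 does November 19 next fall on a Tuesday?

From one year to the next, a fixed date's weekday advances by 1, or by 2 when a Feb 29 lies between the two dates.
1958: November 19 is Wednesday.
1959: Thursday (+1)
1960: Saturday (+2)
1961: Sunday (+1)
1962: Monday (+1)
1963: Tuesday (+1)
November 19 falls on a Tuesday in 1963.

1963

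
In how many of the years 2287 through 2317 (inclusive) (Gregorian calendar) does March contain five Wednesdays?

13

March has 31 days; it has five Wednesdays when Wednesday falls among the first (month-length − 28) days — i.e. when March 1 is one of Wednesday/Tuesday/Monday.
March 1 by year: 2287:Tue✓ 2288:Thu 2289:Fri 2290:Sat 2291:Sun 2292:Tue✓ 2293:Wed✓ 2294:Thu 2295:Fri 2296:Sun 2297:Mon✓ 2298:Tue✓ 2299:Wed✓ 2300:Thu 2301:Fri 2302:Sat 2303:Sun 2304:Tue✓ 2305:Wed✓ 2306:Thu 2307:Fri 2308:Sun 2309:Mon✓ 2310:Tue✓ 2311:Wed✓ 2312:Fri 2313:Sat 2314:Sun 2315:Mon✓ 2316:Wed✓ 2317:Thu
Years with five Wednesdays: 2287, 2292, 2293, 2297, 2298, 2299, 2304, 2305, 2309, 2310, 2311, 2315, 2316 → 13.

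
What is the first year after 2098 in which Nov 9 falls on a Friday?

2103

From one year to the next, a fixed date's weekday advances by 1, or by 2 when a Feb 29 lies between the two dates.
2098: November 9 is Sunday.
2099: Monday (+1)
2100: Tuesday (+1)
2101: Wednesday (+1)
2102: Thursday (+1)
2103: Friday (+1)
Nov 9 falls on a Friday in 2103.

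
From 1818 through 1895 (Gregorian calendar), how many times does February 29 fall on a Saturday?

2

Leap years in 1818–1895: 19 of them.
Feb 29 weekday advances by 5 (mod 7) from one leap year to the next four years later (or differs when a century non-leap intervenes).
Leap-day weekdays: 1820:Tue 1824:Sun 1828:Fri 1832:Wed 1836:Mon 1840:Sat✓ 1844:Thu 1848:Tue 1852:Sun 1856:Fri 1860:Wed 1864:Mon 1868:Sat✓ 1872:Thu 1876:Tue 1880:Sun 1884:Fri 1888:Wed 1892:Mon
Saturday: 1840, 1868 → 2.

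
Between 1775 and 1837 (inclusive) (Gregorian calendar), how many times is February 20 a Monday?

Track February 20's weekday year by year (advancing +1, or +2 across a Feb 29):
  1775: Mon ✓  1776: Tue (+1)  1777: Thu (+2)  1778: Fri (+1)  1779: Sat (+1)
  1780: Sun (+1)  1781: Tue (+2)  1782: Wed (+1)  1783: Thu (+1)  1784: Fri (+1)
  1785: Sun (+2)  1786: Mon (+1) ✓  1787: Tue (+1)  1788: Wed (+1)  … (35 more years) …
  1824: Fri (+1)  1825: Sun (+2)  1826: Mon (+1) ✓  1827: Tue (+1)  1828: Wed (+1)
  1829: Fri (+2)  1830: Sat (+1)  1831: Sun (+1)  1832: Mon (+1) ✓  1833: Wed (+2)
  1834: Thu (+1)  1835: Fri (+1)  1836: Sat (+1)  1837: Mon (+2) ✓
Monday years: 1775, 1786, 1792, 1797, 1804, 1809, 1815, 1826, 1832, 1837 — 10 in total.

10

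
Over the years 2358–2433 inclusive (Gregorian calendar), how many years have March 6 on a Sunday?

Track March 6's weekday year by year (advancing +1, or +2 across a Feb 29):
  2358: Thu  2359: Fri (+1)  2360: Sun (+2) ✓  2361: Mon (+1)  2362: Tue (+1)
  2363: Wed (+1)  2364: Fri (+2)  2365: Sat (+1)  2366: Sun (+1) ✓  2367: Mon (+1)
  2368: Wed (+2)  2369: Thu (+1)  2370: Fri (+1)  2371: Sat (+1)  … (48 more years) …
  2420: Fri (+2)  2421: Sat (+1)  2422: Sun (+1) ✓  2423: Mon (+1)  2424: Wed (+2)
  2425: Thu (+1)  2426: Fri (+1)  2427: Sat (+1)  2428: Mon (+2)  2429: Tue (+1)
  2430: Wed (+1)  2431: Thu (+1)  2432: Sat (+2)  2433: Sun (+1) ✓
Sunday years: 2360, 2366, 2377, 2383, 2388, 2394, 2405, 2411, 2416, 2422, 2433 — 11 in total.

11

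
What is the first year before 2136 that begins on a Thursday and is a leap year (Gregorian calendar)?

2128

Jan 1 advances by 2 weekdays after a leap year and by 1 after a common year.
2136: Jan 1 is Sunday (leap).
2135: Saturday
2134: Friday
2133: Thursday
2132: Tuesday (leap)
2131: Monday
2130: Sunday
2129: Saturday
2128: Thursday (leap)
2128 begins on a Thursday and is a leap year.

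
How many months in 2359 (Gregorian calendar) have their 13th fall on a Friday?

3

Check the 13th of each month of 2359: Jan 13: Tue, Feb 13: Fri, Mar 13: Fri, Apr 13: Mon, May 13: Wed, Jun 13: Sat, Jul 13: Mon, Aug 13: Thu, Sep 13: Sun, Oct 13: Tue, Nov 13: Fri, Dec 13: Sun.
Friday occurs in February, March, November — 3 months.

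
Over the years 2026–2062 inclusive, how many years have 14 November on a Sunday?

Track 14 November's weekday year by year (advancing +1, or +2 across a Feb 29):
  2026: Sat  2027: Sun (+1) ✓  2028: Tue (+2)  2029: Wed (+1)  2030: Thu (+1)
  2031: Fri (+1)  2032: Sun (+2) ✓  2033: Mon (+1)  2034: Tue (+1)  2035: Wed (+1)
  2036: Fri (+2)  2037: Sat (+1)  2038: Sun (+1) ✓  2039: Mon (+1)  … (9 more years) …
  2049: Sun (+1) ✓  2050: Mon (+1)  2051: Tue (+1)  2052: Thu (+2)  2053: Fri (+1)
  2054: Sat (+1)  2055: Sun (+1) ✓  2056: Tue (+2)  2057: Wed (+1)  2058: Thu (+1)
  2059: Fri (+1)  2060: Sun (+2) ✓  2061: Mon (+1)  2062: Tue (+1)
Sunday years: 2027, 2032, 2038, 2049, 2055, 2060 — 6 in total.

6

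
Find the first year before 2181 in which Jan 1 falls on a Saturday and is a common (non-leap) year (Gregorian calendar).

Jan 1 advances by 2 weekdays after a leap year and by 1 after a common year.
2181: Jan 1 is Monday.
2180: Saturday (leap)
2179: Friday
2178: Thursday
2177: Wednesday
2176: Monday (leap)
2175: Sunday
2174: Saturday
2174 begins on a Saturday and is a common year.

2174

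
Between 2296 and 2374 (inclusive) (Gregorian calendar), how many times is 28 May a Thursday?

Track 28 May's weekday year by year (advancing +1, or +2 across a Feb 29):
  2296: Thu ✓  2297: Fri (+1)  2298: Sat (+1)  2299: Sun (+1)  2300: Mon (+1)
  2301: Tue (+1)  2302: Wed (+1)  2303: Thu (+1) ✓  2304: Sat (+2)  2305: Sun (+1)
  2306: Mon (+1)  2307: Tue (+1)  2308: Thu (+2) ✓  2309: Fri (+1)  … (51 more years) …
  2361: Sun (+1)  2362: Mon (+1)  2363: Tue (+1)  2364: Thu (+2) ✓  2365: Fri (+1)
  2366: Sat (+1)  2367: Sun (+1)  2368: Tue (+2)  2369: Wed (+1)  2370: Thu (+1) ✓
  2371: Fri (+1)  2372: Sun (+2)  2373: Mon (+1)  2374: Tue (+1)
Thursday years: 2296, 2303, 2308, 2314, 2325, 2331, 2336, 2342, 2353, 2359, 2364, 2370 — 12 in total.

12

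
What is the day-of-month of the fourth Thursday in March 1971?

25

March 1, 1971 is a Monday, so the first Thursday is the 4th.
The fourth Thursday is 4 + 21 = 25.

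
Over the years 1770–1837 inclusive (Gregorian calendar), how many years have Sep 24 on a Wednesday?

10

Track Sep 24's weekday year by year (advancing +1, or +2 across a Feb 29):
  1770: Mon  1771: Tue (+1)  1772: Thu (+2)  1773: Fri (+1)  1774: Sat (+1)
  1775: Sun (+1)  1776: Tue (+2)  1777: Wed (+1) ✓  1778: Thu (+1)  1779: Fri (+1)
  1780: Sun (+2)  1781: Mon (+1)  1782: Tue (+1)  1783: Wed (+1) ✓  … (40 more years) …
  1824: Fri (+2)  1825: Sat (+1)  1826: Sun (+1)  1827: Mon (+1)  1828: Wed (+2) ✓
  1829: Thu (+1)  1830: Fri (+1)  1831: Sat (+1)  1832: Mon (+2)  1833: Tue (+1)
  1834: Wed (+1) ✓  1835: Thu (+1)  1836: Sat (+2)  1837: Sun (+1)
Wednesday years: 1777, 1783, 1788, 1794, 1800, 1806, 1817, 1823, 1828, 1834 — 10 in total.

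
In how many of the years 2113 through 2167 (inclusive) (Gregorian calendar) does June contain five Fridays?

16

June has 30 days; it has five Fridays when Friday falls among the first (month-length − 28) days — i.e. when June 1 is one of Friday/Thursday.
June 1 by year: 2113:Thu✓ 2114:Fri✓ 2115:Sat 2116:Mon 2117:Tue 2118:Wed 2119:Thu✓ 2120:Sat 2121:Sun 2122:Mon 2123:Tue 2124:Thu✓ 2125:Fri✓ 2126:Sat 2127:Sun …(25 more)… 2153:Fri✓ 2154:Sat 2155:Sun 2156:Tue 2157:Wed 2158:Thu✓ 2159:Fri✓ 2160:Sun 2161:Mon 2162:Tue 2163:Wed 2164:Fri✓ 2165:Sat 2166:Sun 2167:Mon
Years with five Fridays: 2113, 2114, 2119, 2124, 2125, 2130, 2131, 2136, 2141, 2142, 2147, 2152, 2153, 2158, 2159, 2164 → 16.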